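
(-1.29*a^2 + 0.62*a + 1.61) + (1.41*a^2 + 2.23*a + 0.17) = 0.12*a^2 + 2.85*a + 1.78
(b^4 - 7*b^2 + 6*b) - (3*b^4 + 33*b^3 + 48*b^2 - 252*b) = -2*b^4 - 33*b^3 - 55*b^2 + 258*b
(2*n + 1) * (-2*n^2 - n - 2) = -4*n^3 - 4*n^2 - 5*n - 2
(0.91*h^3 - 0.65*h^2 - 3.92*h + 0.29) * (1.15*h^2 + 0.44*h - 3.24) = 1.0465*h^5 - 0.3471*h^4 - 7.7424*h^3 + 0.7147*h^2 + 12.8284*h - 0.9396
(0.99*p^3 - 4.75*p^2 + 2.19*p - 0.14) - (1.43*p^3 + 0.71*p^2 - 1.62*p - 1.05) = -0.44*p^3 - 5.46*p^2 + 3.81*p + 0.91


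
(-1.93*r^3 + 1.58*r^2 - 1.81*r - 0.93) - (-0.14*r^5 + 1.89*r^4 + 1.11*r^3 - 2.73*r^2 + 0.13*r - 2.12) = 0.14*r^5 - 1.89*r^4 - 3.04*r^3 + 4.31*r^2 - 1.94*r + 1.19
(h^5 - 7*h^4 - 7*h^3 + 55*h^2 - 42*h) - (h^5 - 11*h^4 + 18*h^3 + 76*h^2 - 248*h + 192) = 4*h^4 - 25*h^3 - 21*h^2 + 206*h - 192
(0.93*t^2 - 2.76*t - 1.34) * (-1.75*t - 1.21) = -1.6275*t^3 + 3.7047*t^2 + 5.6846*t + 1.6214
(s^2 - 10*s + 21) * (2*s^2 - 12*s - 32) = 2*s^4 - 32*s^3 + 130*s^2 + 68*s - 672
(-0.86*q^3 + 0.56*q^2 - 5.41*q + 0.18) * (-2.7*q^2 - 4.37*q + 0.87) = 2.322*q^5 + 2.2462*q^4 + 11.4116*q^3 + 23.6429*q^2 - 5.4933*q + 0.1566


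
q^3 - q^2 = q^2*(q - 1)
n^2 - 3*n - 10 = (n - 5)*(n + 2)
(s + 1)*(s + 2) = s^2 + 3*s + 2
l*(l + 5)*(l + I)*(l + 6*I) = l^4 + 5*l^3 + 7*I*l^3 - 6*l^2 + 35*I*l^2 - 30*l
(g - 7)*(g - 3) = g^2 - 10*g + 21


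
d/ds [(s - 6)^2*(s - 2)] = (s - 6)*(3*s - 10)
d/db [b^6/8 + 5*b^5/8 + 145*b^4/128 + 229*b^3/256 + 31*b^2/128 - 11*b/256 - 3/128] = 3*b^5/4 + 25*b^4/8 + 145*b^3/32 + 687*b^2/256 + 31*b/64 - 11/256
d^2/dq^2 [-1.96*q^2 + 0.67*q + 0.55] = -3.92000000000000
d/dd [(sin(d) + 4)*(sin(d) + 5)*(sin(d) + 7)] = (3*sin(d)^2 + 32*sin(d) + 83)*cos(d)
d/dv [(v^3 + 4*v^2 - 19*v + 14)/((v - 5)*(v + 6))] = (v^4 + 2*v^3 - 67*v^2 - 268*v + 556)/(v^4 + 2*v^3 - 59*v^2 - 60*v + 900)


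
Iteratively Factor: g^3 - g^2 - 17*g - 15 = (g + 3)*(g^2 - 4*g - 5) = (g + 1)*(g + 3)*(g - 5)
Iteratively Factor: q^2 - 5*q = (q)*(q - 5)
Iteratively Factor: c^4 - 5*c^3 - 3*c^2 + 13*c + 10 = (c + 1)*(c^3 - 6*c^2 + 3*c + 10) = (c + 1)^2*(c^2 - 7*c + 10) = (c - 5)*(c + 1)^2*(c - 2)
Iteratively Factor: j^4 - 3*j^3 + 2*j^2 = (j - 1)*(j^3 - 2*j^2) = (j - 2)*(j - 1)*(j^2) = j*(j - 2)*(j - 1)*(j)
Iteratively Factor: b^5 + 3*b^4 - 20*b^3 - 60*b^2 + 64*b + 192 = (b + 2)*(b^4 + b^3 - 22*b^2 - 16*b + 96) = (b - 4)*(b + 2)*(b^3 + 5*b^2 - 2*b - 24) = (b - 4)*(b + 2)*(b + 4)*(b^2 + b - 6) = (b - 4)*(b - 2)*(b + 2)*(b + 4)*(b + 3)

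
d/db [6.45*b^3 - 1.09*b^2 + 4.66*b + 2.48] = 19.35*b^2 - 2.18*b + 4.66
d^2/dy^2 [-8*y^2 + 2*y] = -16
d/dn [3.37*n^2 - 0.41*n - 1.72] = 6.74*n - 0.41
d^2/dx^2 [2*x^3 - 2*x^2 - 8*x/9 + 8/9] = 12*x - 4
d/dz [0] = 0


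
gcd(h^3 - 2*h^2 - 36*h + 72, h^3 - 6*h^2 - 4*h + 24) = h^2 - 8*h + 12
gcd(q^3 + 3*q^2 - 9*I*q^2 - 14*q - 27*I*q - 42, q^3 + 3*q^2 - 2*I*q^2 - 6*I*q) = q^2 + q*(3 - 2*I) - 6*I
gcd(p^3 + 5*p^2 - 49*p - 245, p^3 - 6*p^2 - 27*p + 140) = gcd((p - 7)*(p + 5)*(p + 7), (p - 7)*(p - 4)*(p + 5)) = p^2 - 2*p - 35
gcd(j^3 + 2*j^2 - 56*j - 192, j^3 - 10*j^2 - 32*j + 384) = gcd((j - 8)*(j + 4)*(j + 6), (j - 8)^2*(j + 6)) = j^2 - 2*j - 48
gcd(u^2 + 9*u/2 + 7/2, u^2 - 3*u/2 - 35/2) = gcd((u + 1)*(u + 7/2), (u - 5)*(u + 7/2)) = u + 7/2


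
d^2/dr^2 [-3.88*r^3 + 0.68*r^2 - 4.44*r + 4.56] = 1.36 - 23.28*r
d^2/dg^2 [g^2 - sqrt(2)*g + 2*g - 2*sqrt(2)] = 2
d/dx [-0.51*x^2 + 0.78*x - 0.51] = 0.78 - 1.02*x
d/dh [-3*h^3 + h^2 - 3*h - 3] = -9*h^2 + 2*h - 3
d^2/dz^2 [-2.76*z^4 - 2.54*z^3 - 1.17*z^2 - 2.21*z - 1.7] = -33.12*z^2 - 15.24*z - 2.34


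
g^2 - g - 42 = (g - 7)*(g + 6)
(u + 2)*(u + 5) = u^2 + 7*u + 10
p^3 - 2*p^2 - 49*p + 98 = (p - 7)*(p - 2)*(p + 7)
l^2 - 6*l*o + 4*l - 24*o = (l + 4)*(l - 6*o)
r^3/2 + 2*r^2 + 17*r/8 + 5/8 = (r/2 + 1/2)*(r + 1/2)*(r + 5/2)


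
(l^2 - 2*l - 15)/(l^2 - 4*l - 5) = (l + 3)/(l + 1)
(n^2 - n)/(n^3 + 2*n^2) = (n - 1)/(n*(n + 2))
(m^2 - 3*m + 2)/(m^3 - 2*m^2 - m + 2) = 1/(m + 1)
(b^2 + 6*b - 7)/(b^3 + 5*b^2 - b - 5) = (b + 7)/(b^2 + 6*b + 5)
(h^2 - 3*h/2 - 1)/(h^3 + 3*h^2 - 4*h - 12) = (h + 1/2)/(h^2 + 5*h + 6)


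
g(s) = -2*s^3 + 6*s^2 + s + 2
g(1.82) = 11.64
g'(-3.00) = -89.00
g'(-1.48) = -29.90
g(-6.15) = 688.00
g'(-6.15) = -299.74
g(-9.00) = 1937.00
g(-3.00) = 107.00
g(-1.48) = 20.15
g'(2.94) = -15.58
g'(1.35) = 6.26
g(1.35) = 9.36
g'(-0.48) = -6.14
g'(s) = -6*s^2 + 12*s + 1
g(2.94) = 5.98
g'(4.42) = -63.18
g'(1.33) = 6.35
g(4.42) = -49.06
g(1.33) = 9.24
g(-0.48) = 3.12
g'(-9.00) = -593.00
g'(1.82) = 2.97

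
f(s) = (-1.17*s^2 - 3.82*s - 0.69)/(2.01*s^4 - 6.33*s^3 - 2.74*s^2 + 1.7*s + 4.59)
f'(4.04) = 0.82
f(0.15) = -0.27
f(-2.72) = 0.00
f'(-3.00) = 0.01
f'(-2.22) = 0.04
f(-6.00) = -0.01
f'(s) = (-2.34*s - 3.82)/(2.01*s^4 - 6.33*s^3 - 2.74*s^2 + 1.7*s + 4.59) + (-1.17*s^2 - 3.82*s - 0.69)*(-8.04*s^3 + 18.99*s^2 + 5.48*s - 1.7)/(2.01*s^4 - 6.33*s^3 - 2.74*s^2 + 1.7*s + 4.59)^2 = (4.7034*s^5 + 15.6285*s^4 - 42.8136*s^3 - 25.5589*s^2 - 14.5218*s - 16.3608)/(4.0401*s^8 - 25.4466*s^7 + 29.0541*s^6 + 41.5224*s^5 + 4.4374*s^4 - 67.4254*s^3 - 22.2632*s^2 + 15.606*s + 21.0681)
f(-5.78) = -0.01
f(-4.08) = -0.00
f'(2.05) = -0.15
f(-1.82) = 0.05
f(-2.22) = 0.02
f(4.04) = -0.42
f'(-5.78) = -0.00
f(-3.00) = 0.00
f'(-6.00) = -0.00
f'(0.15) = -0.85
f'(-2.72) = 0.02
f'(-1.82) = 0.09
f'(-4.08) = 0.00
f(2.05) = 0.60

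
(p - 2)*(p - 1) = p^2 - 3*p + 2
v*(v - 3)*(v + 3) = v^3 - 9*v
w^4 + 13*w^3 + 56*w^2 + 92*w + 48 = (w + 1)*(w + 2)*(w + 4)*(w + 6)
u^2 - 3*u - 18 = (u - 6)*(u + 3)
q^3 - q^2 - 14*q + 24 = (q - 3)*(q - 2)*(q + 4)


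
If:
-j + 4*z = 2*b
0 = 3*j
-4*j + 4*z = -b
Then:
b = 0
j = 0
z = 0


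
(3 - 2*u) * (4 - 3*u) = 6*u^2 - 17*u + 12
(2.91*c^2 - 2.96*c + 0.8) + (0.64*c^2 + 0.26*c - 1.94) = 3.55*c^2 - 2.7*c - 1.14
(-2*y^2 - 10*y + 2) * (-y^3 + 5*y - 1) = 2*y^5 + 10*y^4 - 12*y^3 - 48*y^2 + 20*y - 2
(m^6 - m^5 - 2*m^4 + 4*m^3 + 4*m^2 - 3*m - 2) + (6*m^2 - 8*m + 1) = m^6 - m^5 - 2*m^4 + 4*m^3 + 10*m^2 - 11*m - 1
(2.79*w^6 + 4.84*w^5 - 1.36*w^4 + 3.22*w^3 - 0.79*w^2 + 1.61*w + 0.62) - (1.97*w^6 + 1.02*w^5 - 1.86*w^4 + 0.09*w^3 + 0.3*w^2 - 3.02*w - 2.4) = 0.82*w^6 + 3.82*w^5 + 0.5*w^4 + 3.13*w^3 - 1.09*w^2 + 4.63*w + 3.02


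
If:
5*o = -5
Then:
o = -1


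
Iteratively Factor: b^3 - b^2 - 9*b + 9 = (b + 3)*(b^2 - 4*b + 3) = (b - 1)*(b + 3)*(b - 3)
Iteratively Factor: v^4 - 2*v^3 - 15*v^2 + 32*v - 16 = (v - 1)*(v^3 - v^2 - 16*v + 16) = (v - 1)^2*(v^2 - 16) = (v - 1)^2*(v + 4)*(v - 4)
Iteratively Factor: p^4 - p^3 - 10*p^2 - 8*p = (p - 4)*(p^3 + 3*p^2 + 2*p) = (p - 4)*(p + 1)*(p^2 + 2*p) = p*(p - 4)*(p + 1)*(p + 2)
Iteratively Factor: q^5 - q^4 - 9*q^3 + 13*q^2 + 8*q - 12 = (q - 1)*(q^4 - 9*q^2 + 4*q + 12) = (q - 1)*(q + 1)*(q^3 - q^2 - 8*q + 12) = (q - 1)*(q + 1)*(q + 3)*(q^2 - 4*q + 4) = (q - 2)*(q - 1)*(q + 1)*(q + 3)*(q - 2)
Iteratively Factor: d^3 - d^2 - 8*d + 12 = (d - 2)*(d^2 + d - 6) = (d - 2)*(d + 3)*(d - 2)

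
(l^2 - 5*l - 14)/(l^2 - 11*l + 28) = (l + 2)/(l - 4)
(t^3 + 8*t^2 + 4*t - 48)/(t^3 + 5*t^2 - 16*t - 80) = (t^2 + 4*t - 12)/(t^2 + t - 20)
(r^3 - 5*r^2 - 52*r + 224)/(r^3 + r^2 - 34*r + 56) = (r - 8)/(r - 2)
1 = 1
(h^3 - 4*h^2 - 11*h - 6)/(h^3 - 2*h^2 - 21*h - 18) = (h + 1)/(h + 3)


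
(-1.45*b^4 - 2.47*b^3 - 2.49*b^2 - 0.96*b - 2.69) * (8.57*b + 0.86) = -12.4265*b^5 - 22.4149*b^4 - 23.4635*b^3 - 10.3686*b^2 - 23.8789*b - 2.3134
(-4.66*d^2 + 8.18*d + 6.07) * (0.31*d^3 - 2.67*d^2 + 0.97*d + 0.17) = -1.4446*d^5 + 14.978*d^4 - 24.4791*d^3 - 9.0645*d^2 + 7.2785*d + 1.0319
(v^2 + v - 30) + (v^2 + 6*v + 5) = 2*v^2 + 7*v - 25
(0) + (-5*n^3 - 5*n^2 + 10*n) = -5*n^3 - 5*n^2 + 10*n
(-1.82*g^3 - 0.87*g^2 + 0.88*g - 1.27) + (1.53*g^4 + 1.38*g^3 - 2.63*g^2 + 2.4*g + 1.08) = 1.53*g^4 - 0.44*g^3 - 3.5*g^2 + 3.28*g - 0.19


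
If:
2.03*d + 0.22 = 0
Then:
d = -0.11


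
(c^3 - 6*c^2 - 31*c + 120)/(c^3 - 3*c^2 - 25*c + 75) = (c - 8)/(c - 5)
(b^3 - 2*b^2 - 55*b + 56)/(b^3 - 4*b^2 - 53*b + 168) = (b - 1)/(b - 3)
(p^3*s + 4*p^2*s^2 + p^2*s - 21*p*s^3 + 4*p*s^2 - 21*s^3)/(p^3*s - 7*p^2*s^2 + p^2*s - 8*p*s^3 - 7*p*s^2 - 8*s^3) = (p^2 + 4*p*s - 21*s^2)/(p^2 - 7*p*s - 8*s^2)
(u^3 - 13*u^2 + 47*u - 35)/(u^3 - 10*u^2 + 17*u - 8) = (u^2 - 12*u + 35)/(u^2 - 9*u + 8)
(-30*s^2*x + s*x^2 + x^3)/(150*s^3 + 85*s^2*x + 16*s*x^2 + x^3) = x*(-5*s + x)/(25*s^2 + 10*s*x + x^2)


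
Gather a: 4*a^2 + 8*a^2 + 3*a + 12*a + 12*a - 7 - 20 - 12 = 12*a^2 + 27*a - 39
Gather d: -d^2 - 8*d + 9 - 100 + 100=-d^2 - 8*d + 9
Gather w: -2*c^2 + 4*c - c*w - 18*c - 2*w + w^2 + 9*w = -2*c^2 - 14*c + w^2 + w*(7 - c)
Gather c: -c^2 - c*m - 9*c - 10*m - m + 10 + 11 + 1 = -c^2 + c*(-m - 9) - 11*m + 22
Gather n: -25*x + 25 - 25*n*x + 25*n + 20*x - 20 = n*(25 - 25*x) - 5*x + 5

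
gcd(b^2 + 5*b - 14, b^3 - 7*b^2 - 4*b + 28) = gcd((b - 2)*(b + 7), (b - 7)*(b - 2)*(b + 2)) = b - 2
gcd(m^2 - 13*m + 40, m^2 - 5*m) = m - 5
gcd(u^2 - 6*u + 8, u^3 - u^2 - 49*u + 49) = 1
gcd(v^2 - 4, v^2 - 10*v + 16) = v - 2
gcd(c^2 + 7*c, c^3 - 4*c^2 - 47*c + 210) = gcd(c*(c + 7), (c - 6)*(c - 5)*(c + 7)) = c + 7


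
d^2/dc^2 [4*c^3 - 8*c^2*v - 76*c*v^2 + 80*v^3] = 24*c - 16*v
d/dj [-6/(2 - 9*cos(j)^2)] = 216*sin(2*j)/(9*cos(2*j) + 5)^2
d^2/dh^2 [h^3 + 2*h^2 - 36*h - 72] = 6*h + 4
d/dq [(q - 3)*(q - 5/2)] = 2*q - 11/2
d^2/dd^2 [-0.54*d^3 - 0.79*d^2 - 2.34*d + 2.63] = -3.24*d - 1.58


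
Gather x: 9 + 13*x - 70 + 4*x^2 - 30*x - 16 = 4*x^2 - 17*x - 77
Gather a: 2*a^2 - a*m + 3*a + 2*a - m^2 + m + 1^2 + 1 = 2*a^2 + a*(5 - m) - m^2 + m + 2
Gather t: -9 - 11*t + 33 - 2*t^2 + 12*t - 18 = -2*t^2 + t + 6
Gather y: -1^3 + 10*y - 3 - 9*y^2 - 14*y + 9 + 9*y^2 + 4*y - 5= 0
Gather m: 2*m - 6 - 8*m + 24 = 18 - 6*m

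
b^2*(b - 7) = b^3 - 7*b^2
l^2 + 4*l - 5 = (l - 1)*(l + 5)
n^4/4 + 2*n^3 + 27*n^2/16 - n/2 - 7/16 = (n/4 + 1/4)*(n - 1/2)*(n + 1/2)*(n + 7)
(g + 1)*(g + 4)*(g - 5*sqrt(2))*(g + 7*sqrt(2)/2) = g^4 - 3*sqrt(2)*g^3/2 + 5*g^3 - 31*g^2 - 15*sqrt(2)*g^2/2 - 175*g - 6*sqrt(2)*g - 140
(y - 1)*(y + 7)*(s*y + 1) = s*y^3 + 6*s*y^2 - 7*s*y + y^2 + 6*y - 7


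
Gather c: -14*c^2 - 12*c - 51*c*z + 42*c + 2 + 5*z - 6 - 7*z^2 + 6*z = -14*c^2 + c*(30 - 51*z) - 7*z^2 + 11*z - 4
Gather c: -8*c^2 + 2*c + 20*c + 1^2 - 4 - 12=-8*c^2 + 22*c - 15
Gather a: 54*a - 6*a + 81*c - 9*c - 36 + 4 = 48*a + 72*c - 32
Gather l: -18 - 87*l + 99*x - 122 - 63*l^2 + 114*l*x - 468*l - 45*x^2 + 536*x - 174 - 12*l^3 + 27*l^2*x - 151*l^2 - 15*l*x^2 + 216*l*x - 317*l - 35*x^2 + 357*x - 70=-12*l^3 + l^2*(27*x - 214) + l*(-15*x^2 + 330*x - 872) - 80*x^2 + 992*x - 384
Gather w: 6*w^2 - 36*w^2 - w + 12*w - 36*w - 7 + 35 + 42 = -30*w^2 - 25*w + 70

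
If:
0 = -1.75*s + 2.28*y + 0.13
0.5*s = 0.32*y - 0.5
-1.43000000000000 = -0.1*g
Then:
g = 14.30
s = -2.04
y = -1.62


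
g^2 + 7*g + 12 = (g + 3)*(g + 4)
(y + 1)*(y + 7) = y^2 + 8*y + 7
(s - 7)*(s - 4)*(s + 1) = s^3 - 10*s^2 + 17*s + 28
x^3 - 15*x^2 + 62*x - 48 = (x - 8)*(x - 6)*(x - 1)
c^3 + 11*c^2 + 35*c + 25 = (c + 1)*(c + 5)^2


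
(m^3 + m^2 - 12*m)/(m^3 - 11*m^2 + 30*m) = (m^2 + m - 12)/(m^2 - 11*m + 30)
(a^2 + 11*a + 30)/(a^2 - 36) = (a + 5)/(a - 6)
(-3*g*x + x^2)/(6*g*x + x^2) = (-3*g + x)/(6*g + x)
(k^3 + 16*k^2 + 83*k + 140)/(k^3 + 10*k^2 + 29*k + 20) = (k + 7)/(k + 1)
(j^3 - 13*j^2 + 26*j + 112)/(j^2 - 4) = (j^2 - 15*j + 56)/(j - 2)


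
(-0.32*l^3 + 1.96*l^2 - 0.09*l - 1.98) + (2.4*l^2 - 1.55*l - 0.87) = -0.32*l^3 + 4.36*l^2 - 1.64*l - 2.85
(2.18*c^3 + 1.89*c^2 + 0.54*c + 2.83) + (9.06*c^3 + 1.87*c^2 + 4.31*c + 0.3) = 11.24*c^3 + 3.76*c^2 + 4.85*c + 3.13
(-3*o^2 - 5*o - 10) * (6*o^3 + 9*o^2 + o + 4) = -18*o^5 - 57*o^4 - 108*o^3 - 107*o^2 - 30*o - 40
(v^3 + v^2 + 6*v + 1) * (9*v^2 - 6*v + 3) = 9*v^5 + 3*v^4 + 51*v^3 - 24*v^2 + 12*v + 3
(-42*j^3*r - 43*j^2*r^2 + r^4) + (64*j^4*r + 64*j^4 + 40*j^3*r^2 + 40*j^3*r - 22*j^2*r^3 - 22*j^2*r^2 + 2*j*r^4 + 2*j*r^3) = 64*j^4*r + 64*j^4 + 40*j^3*r^2 - 2*j^3*r - 22*j^2*r^3 - 65*j^2*r^2 + 2*j*r^4 + 2*j*r^3 + r^4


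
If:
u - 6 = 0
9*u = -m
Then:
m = -54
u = 6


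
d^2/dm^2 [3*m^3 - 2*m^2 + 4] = 18*m - 4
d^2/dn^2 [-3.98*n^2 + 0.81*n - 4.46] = -7.96000000000000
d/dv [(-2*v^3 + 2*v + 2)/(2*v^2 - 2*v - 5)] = 2*(-2*v^4 + 4*v^3 + 13*v^2 - 4*v - 3)/(4*v^4 - 8*v^3 - 16*v^2 + 20*v + 25)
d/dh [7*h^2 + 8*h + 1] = 14*h + 8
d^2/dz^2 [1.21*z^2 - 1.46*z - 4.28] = 2.42000000000000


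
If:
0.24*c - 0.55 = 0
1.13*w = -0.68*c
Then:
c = 2.29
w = -1.38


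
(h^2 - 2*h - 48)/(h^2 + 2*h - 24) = (h - 8)/(h - 4)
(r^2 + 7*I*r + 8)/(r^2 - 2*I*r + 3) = (r^2 + 7*I*r + 8)/(r^2 - 2*I*r + 3)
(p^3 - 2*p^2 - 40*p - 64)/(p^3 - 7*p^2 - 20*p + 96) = (p + 2)/(p - 3)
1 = 1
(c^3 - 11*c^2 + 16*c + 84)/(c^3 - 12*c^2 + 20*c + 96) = (c - 7)/(c - 8)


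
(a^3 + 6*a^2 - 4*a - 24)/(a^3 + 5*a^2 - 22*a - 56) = (a^2 + 4*a - 12)/(a^2 + 3*a - 28)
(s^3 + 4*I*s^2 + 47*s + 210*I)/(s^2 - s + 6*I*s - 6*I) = (s^2 - 2*I*s + 35)/(s - 1)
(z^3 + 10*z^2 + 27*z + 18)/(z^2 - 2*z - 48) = (z^2 + 4*z + 3)/(z - 8)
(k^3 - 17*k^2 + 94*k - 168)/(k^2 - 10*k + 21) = (k^2 - 10*k + 24)/(k - 3)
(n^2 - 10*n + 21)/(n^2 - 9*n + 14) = (n - 3)/(n - 2)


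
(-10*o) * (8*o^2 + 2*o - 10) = -80*o^3 - 20*o^2 + 100*o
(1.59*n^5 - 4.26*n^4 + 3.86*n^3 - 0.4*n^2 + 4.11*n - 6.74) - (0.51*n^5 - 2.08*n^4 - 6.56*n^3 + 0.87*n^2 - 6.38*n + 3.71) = 1.08*n^5 - 2.18*n^4 + 10.42*n^3 - 1.27*n^2 + 10.49*n - 10.45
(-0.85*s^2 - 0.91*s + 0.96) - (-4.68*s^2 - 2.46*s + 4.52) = 3.83*s^2 + 1.55*s - 3.56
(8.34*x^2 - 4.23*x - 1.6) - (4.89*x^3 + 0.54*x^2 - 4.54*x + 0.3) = -4.89*x^3 + 7.8*x^2 + 0.31*x - 1.9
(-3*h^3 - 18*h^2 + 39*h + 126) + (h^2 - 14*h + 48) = -3*h^3 - 17*h^2 + 25*h + 174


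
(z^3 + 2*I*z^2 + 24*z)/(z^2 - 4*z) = (z^2 + 2*I*z + 24)/(z - 4)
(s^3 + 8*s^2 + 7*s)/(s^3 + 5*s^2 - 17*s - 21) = s/(s - 3)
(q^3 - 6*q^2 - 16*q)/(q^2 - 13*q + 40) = q*(q + 2)/(q - 5)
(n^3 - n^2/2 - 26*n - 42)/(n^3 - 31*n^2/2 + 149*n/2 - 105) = (2*n^2 + 11*n + 14)/(2*n^2 - 19*n + 35)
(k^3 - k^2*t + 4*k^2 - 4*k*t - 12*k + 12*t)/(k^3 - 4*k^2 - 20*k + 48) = (k^2 - k*t + 6*k - 6*t)/(k^2 - 2*k - 24)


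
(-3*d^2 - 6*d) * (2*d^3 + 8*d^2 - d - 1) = -6*d^5 - 36*d^4 - 45*d^3 + 9*d^2 + 6*d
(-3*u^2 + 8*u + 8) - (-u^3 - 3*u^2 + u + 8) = u^3 + 7*u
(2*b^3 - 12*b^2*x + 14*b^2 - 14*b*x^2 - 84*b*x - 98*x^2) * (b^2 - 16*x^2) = 2*b^5 - 12*b^4*x + 14*b^4 - 46*b^3*x^2 - 84*b^3*x + 192*b^2*x^3 - 322*b^2*x^2 + 224*b*x^4 + 1344*b*x^3 + 1568*x^4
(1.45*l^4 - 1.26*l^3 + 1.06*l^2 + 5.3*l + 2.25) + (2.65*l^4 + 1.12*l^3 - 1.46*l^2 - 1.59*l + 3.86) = 4.1*l^4 - 0.14*l^3 - 0.4*l^2 + 3.71*l + 6.11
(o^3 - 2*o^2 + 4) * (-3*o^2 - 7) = -3*o^5 + 6*o^4 - 7*o^3 + 2*o^2 - 28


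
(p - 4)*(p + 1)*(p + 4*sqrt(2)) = p^3 - 3*p^2 + 4*sqrt(2)*p^2 - 12*sqrt(2)*p - 4*p - 16*sqrt(2)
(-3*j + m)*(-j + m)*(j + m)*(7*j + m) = 21*j^4 - 4*j^3*m - 22*j^2*m^2 + 4*j*m^3 + m^4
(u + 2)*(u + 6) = u^2 + 8*u + 12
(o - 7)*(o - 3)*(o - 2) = o^3 - 12*o^2 + 41*o - 42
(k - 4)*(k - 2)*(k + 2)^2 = k^4 - 2*k^3 - 12*k^2 + 8*k + 32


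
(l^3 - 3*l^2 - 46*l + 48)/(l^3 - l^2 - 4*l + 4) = (l^2 - 2*l - 48)/(l^2 - 4)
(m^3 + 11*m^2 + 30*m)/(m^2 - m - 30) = m*(m + 6)/(m - 6)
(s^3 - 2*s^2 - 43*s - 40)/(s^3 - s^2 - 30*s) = (s^2 - 7*s - 8)/(s*(s - 6))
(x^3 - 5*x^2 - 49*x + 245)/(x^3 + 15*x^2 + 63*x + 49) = (x^2 - 12*x + 35)/(x^2 + 8*x + 7)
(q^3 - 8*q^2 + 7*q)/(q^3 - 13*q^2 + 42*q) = (q - 1)/(q - 6)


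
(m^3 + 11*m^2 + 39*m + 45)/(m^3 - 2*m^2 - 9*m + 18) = (m^2 + 8*m + 15)/(m^2 - 5*m + 6)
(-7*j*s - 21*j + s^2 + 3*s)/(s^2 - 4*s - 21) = (-7*j + s)/(s - 7)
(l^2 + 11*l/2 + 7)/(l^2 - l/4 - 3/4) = 2*(2*l^2 + 11*l + 14)/(4*l^2 - l - 3)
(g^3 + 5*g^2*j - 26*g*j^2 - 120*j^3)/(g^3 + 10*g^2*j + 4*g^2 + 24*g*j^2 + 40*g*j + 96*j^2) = (g - 5*j)/(g + 4)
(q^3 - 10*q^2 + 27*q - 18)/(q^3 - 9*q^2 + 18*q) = (q - 1)/q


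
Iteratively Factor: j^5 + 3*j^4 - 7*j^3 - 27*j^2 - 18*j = (j + 2)*(j^4 + j^3 - 9*j^2 - 9*j) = (j + 2)*(j + 3)*(j^3 - 2*j^2 - 3*j) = j*(j + 2)*(j + 3)*(j^2 - 2*j - 3) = j*(j + 1)*(j + 2)*(j + 3)*(j - 3)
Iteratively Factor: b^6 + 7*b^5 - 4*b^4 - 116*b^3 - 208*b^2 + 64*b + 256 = (b + 4)*(b^5 + 3*b^4 - 16*b^3 - 52*b^2 + 64) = (b - 1)*(b + 4)*(b^4 + 4*b^3 - 12*b^2 - 64*b - 64) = (b - 1)*(b + 2)*(b + 4)*(b^3 + 2*b^2 - 16*b - 32) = (b - 1)*(b + 2)*(b + 4)^2*(b^2 - 2*b - 8) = (b - 1)*(b + 2)^2*(b + 4)^2*(b - 4)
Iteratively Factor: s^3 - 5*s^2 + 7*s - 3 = (s - 1)*(s^2 - 4*s + 3) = (s - 1)^2*(s - 3)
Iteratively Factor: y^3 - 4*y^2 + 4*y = (y)*(y^2 - 4*y + 4) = y*(y - 2)*(y - 2)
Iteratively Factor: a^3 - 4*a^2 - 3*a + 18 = (a + 2)*(a^2 - 6*a + 9) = (a - 3)*(a + 2)*(a - 3)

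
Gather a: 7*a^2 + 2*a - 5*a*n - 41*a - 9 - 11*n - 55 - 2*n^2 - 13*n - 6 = 7*a^2 + a*(-5*n - 39) - 2*n^2 - 24*n - 70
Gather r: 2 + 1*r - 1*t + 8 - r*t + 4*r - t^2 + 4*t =r*(5 - t) - t^2 + 3*t + 10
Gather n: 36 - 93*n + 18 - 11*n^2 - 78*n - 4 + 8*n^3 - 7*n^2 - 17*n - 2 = 8*n^3 - 18*n^2 - 188*n + 48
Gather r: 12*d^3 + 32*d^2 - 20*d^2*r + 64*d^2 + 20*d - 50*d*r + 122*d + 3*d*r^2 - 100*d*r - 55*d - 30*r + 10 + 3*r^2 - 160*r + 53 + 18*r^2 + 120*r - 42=12*d^3 + 96*d^2 + 87*d + r^2*(3*d + 21) + r*(-20*d^2 - 150*d - 70) + 21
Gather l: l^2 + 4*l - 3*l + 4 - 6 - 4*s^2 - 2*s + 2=l^2 + l - 4*s^2 - 2*s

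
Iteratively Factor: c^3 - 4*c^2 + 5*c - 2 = (c - 1)*(c^2 - 3*c + 2) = (c - 2)*(c - 1)*(c - 1)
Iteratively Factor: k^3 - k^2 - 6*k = (k - 3)*(k^2 + 2*k) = k*(k - 3)*(k + 2)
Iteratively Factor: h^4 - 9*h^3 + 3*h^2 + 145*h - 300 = (h - 3)*(h^3 - 6*h^2 - 15*h + 100) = (h - 5)*(h - 3)*(h^2 - h - 20) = (h - 5)*(h - 3)*(h + 4)*(h - 5)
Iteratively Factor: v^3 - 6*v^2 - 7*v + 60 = (v - 4)*(v^2 - 2*v - 15) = (v - 4)*(v + 3)*(v - 5)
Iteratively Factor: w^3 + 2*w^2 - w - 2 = (w + 1)*(w^2 + w - 2) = (w - 1)*(w + 1)*(w + 2)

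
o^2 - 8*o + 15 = (o - 5)*(o - 3)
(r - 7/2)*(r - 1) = r^2 - 9*r/2 + 7/2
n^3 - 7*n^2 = n^2*(n - 7)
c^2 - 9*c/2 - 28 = (c - 8)*(c + 7/2)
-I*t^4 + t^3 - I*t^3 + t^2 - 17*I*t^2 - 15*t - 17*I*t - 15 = (t - 3*I)*(t - I)*(t + 5*I)*(-I*t - I)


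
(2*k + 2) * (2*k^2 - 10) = 4*k^3 + 4*k^2 - 20*k - 20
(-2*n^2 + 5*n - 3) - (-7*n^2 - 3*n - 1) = 5*n^2 + 8*n - 2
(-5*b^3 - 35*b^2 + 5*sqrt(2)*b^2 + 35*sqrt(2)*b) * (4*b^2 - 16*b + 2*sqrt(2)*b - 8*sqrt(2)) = -20*b^5 - 60*b^4 + 10*sqrt(2)*b^4 + 30*sqrt(2)*b^3 + 580*b^3 - 280*sqrt(2)*b^2 + 60*b^2 - 560*b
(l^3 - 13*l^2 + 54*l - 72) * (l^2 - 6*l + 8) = l^5 - 19*l^4 + 140*l^3 - 500*l^2 + 864*l - 576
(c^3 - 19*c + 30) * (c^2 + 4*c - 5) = c^5 + 4*c^4 - 24*c^3 - 46*c^2 + 215*c - 150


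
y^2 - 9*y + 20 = (y - 5)*(y - 4)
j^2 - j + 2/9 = (j - 2/3)*(j - 1/3)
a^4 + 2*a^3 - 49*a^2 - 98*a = a*(a - 7)*(a + 2)*(a + 7)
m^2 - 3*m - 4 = (m - 4)*(m + 1)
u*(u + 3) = u^2 + 3*u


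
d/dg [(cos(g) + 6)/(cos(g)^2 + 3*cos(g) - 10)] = (cos(g)^2 + 12*cos(g) + 28)*sin(g)/(cos(g)^2 + 3*cos(g) - 10)^2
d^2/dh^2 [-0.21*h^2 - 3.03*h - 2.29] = -0.420000000000000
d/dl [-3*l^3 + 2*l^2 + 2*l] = -9*l^2 + 4*l + 2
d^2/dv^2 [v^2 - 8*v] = 2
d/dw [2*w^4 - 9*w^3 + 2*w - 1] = 8*w^3 - 27*w^2 + 2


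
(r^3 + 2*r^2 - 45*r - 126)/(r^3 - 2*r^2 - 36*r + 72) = (r^2 - 4*r - 21)/(r^2 - 8*r + 12)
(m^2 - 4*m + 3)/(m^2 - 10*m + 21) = (m - 1)/(m - 7)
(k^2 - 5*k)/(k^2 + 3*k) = (k - 5)/(k + 3)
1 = 1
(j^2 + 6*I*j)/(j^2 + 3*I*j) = (j + 6*I)/(j + 3*I)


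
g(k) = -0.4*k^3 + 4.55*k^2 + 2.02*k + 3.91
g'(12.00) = -61.58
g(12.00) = -7.85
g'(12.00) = -61.58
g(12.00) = -7.85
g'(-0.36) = -1.41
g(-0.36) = 3.79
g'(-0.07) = 1.38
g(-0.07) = 3.79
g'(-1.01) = -8.40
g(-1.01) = 6.92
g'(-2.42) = -27.03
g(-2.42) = 31.34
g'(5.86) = 14.14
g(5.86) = 91.50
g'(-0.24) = -0.23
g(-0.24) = 3.69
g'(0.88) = 9.10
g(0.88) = 8.94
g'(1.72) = 14.12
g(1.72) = 18.81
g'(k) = -1.2*k^2 + 9.1*k + 2.02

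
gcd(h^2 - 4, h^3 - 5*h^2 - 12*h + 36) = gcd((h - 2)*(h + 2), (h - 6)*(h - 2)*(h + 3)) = h - 2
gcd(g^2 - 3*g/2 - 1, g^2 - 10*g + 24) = 1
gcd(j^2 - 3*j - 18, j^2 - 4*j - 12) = j - 6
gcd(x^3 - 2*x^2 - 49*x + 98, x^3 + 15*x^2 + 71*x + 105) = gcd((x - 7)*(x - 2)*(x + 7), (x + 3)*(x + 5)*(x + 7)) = x + 7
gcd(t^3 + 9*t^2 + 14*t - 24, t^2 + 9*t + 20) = t + 4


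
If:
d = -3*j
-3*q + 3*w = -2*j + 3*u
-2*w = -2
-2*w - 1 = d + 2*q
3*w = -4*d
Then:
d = -3/4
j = 1/4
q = -9/8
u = 55/24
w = 1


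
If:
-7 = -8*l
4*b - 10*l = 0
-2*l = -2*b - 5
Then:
No Solution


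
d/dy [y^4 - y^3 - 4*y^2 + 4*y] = 4*y^3 - 3*y^2 - 8*y + 4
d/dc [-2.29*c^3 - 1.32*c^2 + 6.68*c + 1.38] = -6.87*c^2 - 2.64*c + 6.68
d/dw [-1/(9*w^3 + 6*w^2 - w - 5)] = (27*w^2 + 12*w - 1)/(9*w^3 + 6*w^2 - w - 5)^2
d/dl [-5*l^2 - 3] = -10*l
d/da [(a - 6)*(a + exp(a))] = a + (a - 6)*(exp(a) + 1) + exp(a)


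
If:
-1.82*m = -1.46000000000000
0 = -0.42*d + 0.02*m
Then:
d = 0.04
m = 0.80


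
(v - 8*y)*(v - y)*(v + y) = v^3 - 8*v^2*y - v*y^2 + 8*y^3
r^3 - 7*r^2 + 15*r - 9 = (r - 3)^2*(r - 1)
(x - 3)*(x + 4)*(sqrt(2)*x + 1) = sqrt(2)*x^3 + x^2 + sqrt(2)*x^2 - 12*sqrt(2)*x + x - 12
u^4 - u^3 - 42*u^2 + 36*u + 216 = (u - 6)*(u - 3)*(u + 2)*(u + 6)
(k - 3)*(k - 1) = k^2 - 4*k + 3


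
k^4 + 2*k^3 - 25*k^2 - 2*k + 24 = (k - 4)*(k - 1)*(k + 1)*(k + 6)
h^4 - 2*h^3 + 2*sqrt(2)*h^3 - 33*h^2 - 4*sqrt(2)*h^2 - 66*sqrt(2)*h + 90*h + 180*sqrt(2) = (h - 5)*(h - 3)*(h + 6)*(h + 2*sqrt(2))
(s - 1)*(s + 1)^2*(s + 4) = s^4 + 5*s^3 + 3*s^2 - 5*s - 4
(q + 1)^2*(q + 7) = q^3 + 9*q^2 + 15*q + 7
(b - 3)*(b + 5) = b^2 + 2*b - 15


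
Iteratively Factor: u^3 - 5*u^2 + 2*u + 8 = (u - 2)*(u^2 - 3*u - 4) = (u - 2)*(u + 1)*(u - 4)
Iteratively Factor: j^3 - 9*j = (j)*(j^2 - 9) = j*(j + 3)*(j - 3)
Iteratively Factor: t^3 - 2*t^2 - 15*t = (t - 5)*(t^2 + 3*t) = t*(t - 5)*(t + 3)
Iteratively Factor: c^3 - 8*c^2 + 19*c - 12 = (c - 3)*(c^2 - 5*c + 4) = (c - 3)*(c - 1)*(c - 4)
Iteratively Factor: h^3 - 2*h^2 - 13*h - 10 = (h - 5)*(h^2 + 3*h + 2) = (h - 5)*(h + 2)*(h + 1)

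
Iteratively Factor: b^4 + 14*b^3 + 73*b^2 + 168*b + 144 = (b + 3)*(b^3 + 11*b^2 + 40*b + 48) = (b + 3)^2*(b^2 + 8*b + 16) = (b + 3)^2*(b + 4)*(b + 4)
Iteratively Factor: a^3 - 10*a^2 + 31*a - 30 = (a - 2)*(a^2 - 8*a + 15) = (a - 3)*(a - 2)*(a - 5)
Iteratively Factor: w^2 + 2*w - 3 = (w - 1)*(w + 3)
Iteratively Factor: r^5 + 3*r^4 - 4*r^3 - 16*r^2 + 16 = (r + 2)*(r^4 + r^3 - 6*r^2 - 4*r + 8) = (r - 1)*(r + 2)*(r^3 + 2*r^2 - 4*r - 8) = (r - 1)*(r + 2)^2*(r^2 - 4) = (r - 2)*(r - 1)*(r + 2)^2*(r + 2)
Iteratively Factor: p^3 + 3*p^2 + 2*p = (p + 2)*(p^2 + p) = p*(p + 2)*(p + 1)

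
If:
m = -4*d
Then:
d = -m/4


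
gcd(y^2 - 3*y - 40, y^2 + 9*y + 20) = y + 5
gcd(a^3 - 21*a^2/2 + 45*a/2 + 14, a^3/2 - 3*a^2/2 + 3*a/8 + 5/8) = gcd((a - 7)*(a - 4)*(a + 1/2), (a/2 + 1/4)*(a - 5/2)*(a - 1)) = a + 1/2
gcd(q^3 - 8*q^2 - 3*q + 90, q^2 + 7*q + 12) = q + 3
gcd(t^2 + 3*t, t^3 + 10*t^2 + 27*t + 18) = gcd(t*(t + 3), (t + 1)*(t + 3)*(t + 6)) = t + 3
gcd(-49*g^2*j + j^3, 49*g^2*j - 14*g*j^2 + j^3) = 7*g*j - j^2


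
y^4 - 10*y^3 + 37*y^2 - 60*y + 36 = (y - 3)^2*(y - 2)^2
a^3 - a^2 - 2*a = a*(a - 2)*(a + 1)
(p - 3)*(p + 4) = p^2 + p - 12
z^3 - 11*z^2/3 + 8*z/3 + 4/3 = (z - 2)^2*(z + 1/3)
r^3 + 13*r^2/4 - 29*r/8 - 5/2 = (r - 5/4)*(r + 1/2)*(r + 4)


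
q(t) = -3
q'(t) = 0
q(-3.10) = -3.00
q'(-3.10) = 0.00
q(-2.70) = -3.00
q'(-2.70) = 0.00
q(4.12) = -3.00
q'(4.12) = 0.00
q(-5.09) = -3.00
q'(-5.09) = 0.00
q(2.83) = -3.00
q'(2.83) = 0.00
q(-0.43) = -3.00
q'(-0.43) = 0.00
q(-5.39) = -3.00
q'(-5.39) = 0.00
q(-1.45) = -3.00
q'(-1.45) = 0.00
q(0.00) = -3.00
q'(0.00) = 0.00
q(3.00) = -3.00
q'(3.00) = 0.00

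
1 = 1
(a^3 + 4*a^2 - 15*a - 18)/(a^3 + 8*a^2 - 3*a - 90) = (a + 1)/(a + 5)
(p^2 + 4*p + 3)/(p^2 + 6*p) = (p^2 + 4*p + 3)/(p*(p + 6))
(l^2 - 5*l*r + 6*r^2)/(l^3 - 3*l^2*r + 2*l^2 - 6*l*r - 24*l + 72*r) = (l - 2*r)/(l^2 + 2*l - 24)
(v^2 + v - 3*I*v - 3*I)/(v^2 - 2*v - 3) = (v - 3*I)/(v - 3)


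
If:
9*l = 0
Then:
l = 0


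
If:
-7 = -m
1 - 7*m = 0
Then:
No Solution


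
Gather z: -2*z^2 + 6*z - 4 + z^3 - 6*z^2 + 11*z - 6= z^3 - 8*z^2 + 17*z - 10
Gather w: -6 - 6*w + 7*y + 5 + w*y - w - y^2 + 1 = w*(y - 7) - y^2 + 7*y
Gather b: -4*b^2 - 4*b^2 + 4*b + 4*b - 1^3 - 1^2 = -8*b^2 + 8*b - 2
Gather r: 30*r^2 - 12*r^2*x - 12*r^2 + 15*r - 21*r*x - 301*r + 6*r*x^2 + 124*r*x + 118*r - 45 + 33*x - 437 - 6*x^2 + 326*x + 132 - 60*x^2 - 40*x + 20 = r^2*(18 - 12*x) + r*(6*x^2 + 103*x - 168) - 66*x^2 + 319*x - 330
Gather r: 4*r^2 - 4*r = 4*r^2 - 4*r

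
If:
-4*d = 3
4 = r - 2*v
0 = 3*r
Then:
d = -3/4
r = 0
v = -2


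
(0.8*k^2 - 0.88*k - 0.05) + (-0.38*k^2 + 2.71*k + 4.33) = 0.42*k^2 + 1.83*k + 4.28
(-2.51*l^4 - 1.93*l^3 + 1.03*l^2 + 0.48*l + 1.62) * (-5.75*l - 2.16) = 14.4325*l^5 + 16.5191*l^4 - 1.7537*l^3 - 4.9848*l^2 - 10.3518*l - 3.4992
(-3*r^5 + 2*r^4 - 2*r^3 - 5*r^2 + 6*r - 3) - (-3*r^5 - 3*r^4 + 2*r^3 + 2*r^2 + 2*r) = 5*r^4 - 4*r^3 - 7*r^2 + 4*r - 3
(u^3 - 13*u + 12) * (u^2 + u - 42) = u^5 + u^4 - 55*u^3 - u^2 + 558*u - 504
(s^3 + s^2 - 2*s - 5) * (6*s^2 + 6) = 6*s^5 + 6*s^4 - 6*s^3 - 24*s^2 - 12*s - 30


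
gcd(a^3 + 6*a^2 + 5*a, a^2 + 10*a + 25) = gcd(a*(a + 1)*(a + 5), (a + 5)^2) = a + 5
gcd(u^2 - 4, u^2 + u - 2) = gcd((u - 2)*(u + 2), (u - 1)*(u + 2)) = u + 2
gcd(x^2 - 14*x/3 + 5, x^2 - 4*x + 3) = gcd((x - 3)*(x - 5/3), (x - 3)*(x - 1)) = x - 3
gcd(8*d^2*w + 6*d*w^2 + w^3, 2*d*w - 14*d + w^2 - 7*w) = 2*d + w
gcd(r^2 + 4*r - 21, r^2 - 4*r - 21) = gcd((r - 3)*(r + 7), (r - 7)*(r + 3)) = 1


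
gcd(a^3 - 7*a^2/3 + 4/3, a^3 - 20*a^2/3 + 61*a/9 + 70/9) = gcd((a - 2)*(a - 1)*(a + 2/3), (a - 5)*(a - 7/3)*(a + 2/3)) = a + 2/3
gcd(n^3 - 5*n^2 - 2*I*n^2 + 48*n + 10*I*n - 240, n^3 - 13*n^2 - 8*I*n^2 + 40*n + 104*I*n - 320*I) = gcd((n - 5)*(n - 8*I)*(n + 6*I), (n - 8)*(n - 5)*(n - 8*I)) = n^2 + n*(-5 - 8*I) + 40*I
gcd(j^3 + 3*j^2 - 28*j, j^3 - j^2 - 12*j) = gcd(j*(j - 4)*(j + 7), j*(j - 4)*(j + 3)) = j^2 - 4*j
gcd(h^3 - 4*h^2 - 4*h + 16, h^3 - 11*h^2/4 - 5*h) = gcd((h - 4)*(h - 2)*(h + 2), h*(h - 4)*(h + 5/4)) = h - 4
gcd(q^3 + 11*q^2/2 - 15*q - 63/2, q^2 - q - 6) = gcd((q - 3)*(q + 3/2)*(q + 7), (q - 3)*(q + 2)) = q - 3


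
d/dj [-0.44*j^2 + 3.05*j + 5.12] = 3.05 - 0.88*j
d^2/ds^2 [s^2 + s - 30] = 2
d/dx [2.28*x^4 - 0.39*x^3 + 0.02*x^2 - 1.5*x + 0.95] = 9.12*x^3 - 1.17*x^2 + 0.04*x - 1.5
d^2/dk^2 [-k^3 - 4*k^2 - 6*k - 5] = -6*k - 8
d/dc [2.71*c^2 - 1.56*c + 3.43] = 5.42*c - 1.56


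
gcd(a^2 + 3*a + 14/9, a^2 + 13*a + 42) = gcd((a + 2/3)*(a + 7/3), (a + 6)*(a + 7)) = 1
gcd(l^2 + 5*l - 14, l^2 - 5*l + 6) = l - 2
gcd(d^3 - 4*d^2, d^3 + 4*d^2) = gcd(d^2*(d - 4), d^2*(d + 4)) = d^2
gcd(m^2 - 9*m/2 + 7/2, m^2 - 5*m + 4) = m - 1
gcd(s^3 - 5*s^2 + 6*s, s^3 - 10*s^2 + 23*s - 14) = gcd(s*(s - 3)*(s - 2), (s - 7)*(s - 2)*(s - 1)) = s - 2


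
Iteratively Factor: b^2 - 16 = (b + 4)*(b - 4)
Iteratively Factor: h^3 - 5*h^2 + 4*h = (h - 1)*(h^2 - 4*h) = (h - 4)*(h - 1)*(h)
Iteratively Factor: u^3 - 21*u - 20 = (u - 5)*(u^2 + 5*u + 4) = (u - 5)*(u + 4)*(u + 1)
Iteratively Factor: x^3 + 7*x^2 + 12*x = (x + 4)*(x^2 + 3*x) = x*(x + 4)*(x + 3)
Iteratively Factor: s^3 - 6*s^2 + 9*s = (s)*(s^2 - 6*s + 9) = s*(s - 3)*(s - 3)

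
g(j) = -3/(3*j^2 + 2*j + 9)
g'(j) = -3*(-6*j - 2)/(3*j^2 + 2*j + 9)^2 = 6*(3*j + 1)/(3*j^2 + 2*j + 9)^2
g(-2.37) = -0.14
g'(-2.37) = -0.08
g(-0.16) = -0.34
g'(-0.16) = 0.04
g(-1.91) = -0.19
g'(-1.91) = -0.11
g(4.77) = -0.03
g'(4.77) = 0.01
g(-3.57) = -0.07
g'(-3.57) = -0.04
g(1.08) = -0.20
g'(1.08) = 0.12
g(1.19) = -0.19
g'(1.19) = 0.11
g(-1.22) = -0.27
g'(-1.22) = -0.13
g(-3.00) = -0.10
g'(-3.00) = -0.05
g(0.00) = -0.33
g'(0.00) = 0.07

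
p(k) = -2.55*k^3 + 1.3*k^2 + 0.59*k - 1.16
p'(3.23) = -70.82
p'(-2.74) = -63.97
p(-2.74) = 59.44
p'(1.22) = -7.62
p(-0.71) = -0.01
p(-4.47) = 249.93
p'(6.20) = -277.36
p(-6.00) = 592.90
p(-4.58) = 268.39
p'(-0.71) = -5.11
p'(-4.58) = -171.79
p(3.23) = -71.62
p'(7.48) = -407.98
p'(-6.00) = -290.41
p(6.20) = -555.27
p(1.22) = -3.14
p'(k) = -7.65*k^2 + 2.6*k + 0.59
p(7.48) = -991.21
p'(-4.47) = -163.89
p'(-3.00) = -76.06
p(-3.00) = 77.62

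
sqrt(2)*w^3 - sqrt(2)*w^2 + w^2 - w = w*(w - 1)*(sqrt(2)*w + 1)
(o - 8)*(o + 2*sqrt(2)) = o^2 - 8*o + 2*sqrt(2)*o - 16*sqrt(2)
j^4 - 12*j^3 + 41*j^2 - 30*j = j*(j - 6)*(j - 5)*(j - 1)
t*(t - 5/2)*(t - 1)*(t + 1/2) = t^4 - 3*t^3 + 3*t^2/4 + 5*t/4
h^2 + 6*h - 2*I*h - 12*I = (h + 6)*(h - 2*I)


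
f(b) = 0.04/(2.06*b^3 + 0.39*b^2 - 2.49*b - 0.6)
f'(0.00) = 0.28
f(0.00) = -0.07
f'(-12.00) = -0.00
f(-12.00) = -0.00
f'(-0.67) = 0.02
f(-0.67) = 0.06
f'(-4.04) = -0.00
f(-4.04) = -0.00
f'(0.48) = 0.01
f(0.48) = -0.03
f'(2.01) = -0.01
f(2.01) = 0.00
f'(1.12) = -8316.87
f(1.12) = -7.36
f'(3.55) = -0.00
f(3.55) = 0.00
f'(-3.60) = -0.00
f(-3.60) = -0.00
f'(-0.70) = 0.00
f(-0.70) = 0.06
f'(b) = 0.04*(-6.18*b^2 - 0.78*b + 2.49)/(2.06*b^3 + 0.39*b^2 - 2.49*b - 0.6)^2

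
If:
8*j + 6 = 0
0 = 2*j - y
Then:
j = -3/4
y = -3/2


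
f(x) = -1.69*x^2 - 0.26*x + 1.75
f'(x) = -3.38*x - 0.26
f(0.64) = 0.89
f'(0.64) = -2.42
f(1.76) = -3.94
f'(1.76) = -6.21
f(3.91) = -25.10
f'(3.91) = -13.48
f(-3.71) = -20.55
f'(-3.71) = 12.28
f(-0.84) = 0.78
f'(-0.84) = 2.58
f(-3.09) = -13.58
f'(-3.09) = 10.18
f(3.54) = -20.35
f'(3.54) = -12.23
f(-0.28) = 1.69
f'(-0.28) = 0.69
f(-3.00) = -12.68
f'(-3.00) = 9.88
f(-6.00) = -57.53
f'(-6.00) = 20.02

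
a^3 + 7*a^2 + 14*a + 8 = (a + 1)*(a + 2)*(a + 4)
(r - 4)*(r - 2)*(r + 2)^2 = r^4 - 2*r^3 - 12*r^2 + 8*r + 32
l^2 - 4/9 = (l - 2/3)*(l + 2/3)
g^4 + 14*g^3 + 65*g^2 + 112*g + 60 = (g + 1)*(g + 2)*(g + 5)*(g + 6)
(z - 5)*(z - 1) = z^2 - 6*z + 5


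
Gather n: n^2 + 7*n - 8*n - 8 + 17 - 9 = n^2 - n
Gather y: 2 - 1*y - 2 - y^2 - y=-y^2 - 2*y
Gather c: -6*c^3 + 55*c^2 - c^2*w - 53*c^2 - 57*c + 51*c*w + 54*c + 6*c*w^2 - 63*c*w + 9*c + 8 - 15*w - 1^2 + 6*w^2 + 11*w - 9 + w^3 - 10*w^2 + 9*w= -6*c^3 + c^2*(2 - w) + c*(6*w^2 - 12*w + 6) + w^3 - 4*w^2 + 5*w - 2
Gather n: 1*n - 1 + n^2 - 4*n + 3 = n^2 - 3*n + 2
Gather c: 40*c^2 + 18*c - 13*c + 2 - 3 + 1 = 40*c^2 + 5*c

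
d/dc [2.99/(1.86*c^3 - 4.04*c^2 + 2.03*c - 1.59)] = (-16.6842*c^2 + 24.1592*c - 6.0697)/(1.86*c^3 - 4.04*c^2 + 2.03*c - 1.59)^2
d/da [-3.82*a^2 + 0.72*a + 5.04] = 0.72 - 7.64*a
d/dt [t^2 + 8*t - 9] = 2*t + 8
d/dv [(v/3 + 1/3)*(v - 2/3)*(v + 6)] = v^2 + 38*v/9 + 4/9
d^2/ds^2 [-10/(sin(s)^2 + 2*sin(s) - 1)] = 20*(2*sin(s)^4 + 3*sin(s)^3 + sin(s)^2 - 5*sin(s) - 5)/(2*sin(s) - cos(s)^2)^3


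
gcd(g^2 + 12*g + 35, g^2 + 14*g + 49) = g + 7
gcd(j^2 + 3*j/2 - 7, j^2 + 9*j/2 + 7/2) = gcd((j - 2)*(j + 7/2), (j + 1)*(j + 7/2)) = j + 7/2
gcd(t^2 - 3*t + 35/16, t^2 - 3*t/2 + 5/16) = t - 5/4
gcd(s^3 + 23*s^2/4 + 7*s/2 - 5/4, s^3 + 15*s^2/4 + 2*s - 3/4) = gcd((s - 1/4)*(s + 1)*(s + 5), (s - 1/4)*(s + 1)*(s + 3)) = s^2 + 3*s/4 - 1/4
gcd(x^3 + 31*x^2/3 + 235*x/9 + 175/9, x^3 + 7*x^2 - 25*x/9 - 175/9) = x^2 + 26*x/3 + 35/3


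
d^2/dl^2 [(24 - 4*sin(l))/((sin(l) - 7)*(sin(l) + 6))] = 4*(sin(l)^5 - 23*sin(l)^4 + 268*sin(l)^3 - 1020*sin(l)^2 + 1728*sin(l) + 600)/((sin(l) - 7)^3*(sin(l) + 6)^3)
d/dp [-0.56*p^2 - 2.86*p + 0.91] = -1.12*p - 2.86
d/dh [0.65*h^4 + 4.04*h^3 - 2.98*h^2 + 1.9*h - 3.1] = 2.6*h^3 + 12.12*h^2 - 5.96*h + 1.9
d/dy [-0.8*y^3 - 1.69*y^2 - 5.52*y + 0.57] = -2.4*y^2 - 3.38*y - 5.52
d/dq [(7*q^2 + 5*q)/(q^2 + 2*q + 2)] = (9*q^2 + 28*q + 10)/(q^4 + 4*q^3 + 8*q^2 + 8*q + 4)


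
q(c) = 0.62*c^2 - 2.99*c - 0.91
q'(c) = 1.24*c - 2.99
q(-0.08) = -0.67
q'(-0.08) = -3.09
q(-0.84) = 2.04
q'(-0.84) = -4.03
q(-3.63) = 18.11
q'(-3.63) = -7.49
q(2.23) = -4.49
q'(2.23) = -0.22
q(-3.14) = 14.59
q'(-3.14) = -6.88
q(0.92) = -3.14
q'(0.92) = -1.85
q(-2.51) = 10.50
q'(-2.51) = -6.10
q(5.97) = 3.34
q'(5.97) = 4.41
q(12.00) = 52.49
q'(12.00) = 11.89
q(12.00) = 52.49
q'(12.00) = 11.89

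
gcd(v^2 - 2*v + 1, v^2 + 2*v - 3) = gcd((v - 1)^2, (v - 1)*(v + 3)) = v - 1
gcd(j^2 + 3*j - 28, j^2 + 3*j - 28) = j^2 + 3*j - 28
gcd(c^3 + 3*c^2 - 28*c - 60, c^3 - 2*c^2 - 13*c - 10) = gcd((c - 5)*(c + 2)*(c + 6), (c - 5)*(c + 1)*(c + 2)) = c^2 - 3*c - 10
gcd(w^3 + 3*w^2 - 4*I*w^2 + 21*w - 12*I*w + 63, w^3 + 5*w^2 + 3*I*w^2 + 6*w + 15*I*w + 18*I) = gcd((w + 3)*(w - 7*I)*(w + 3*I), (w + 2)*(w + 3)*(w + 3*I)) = w^2 + w*(3 + 3*I) + 9*I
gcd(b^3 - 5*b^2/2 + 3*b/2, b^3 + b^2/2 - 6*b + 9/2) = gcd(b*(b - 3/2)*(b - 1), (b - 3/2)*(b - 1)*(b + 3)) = b^2 - 5*b/2 + 3/2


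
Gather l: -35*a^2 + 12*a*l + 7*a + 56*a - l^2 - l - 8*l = -35*a^2 + 63*a - l^2 + l*(12*a - 9)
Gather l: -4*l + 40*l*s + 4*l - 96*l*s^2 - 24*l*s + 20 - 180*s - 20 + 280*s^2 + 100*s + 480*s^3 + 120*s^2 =l*(-96*s^2 + 16*s) + 480*s^3 + 400*s^2 - 80*s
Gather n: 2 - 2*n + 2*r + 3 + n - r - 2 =-n + r + 3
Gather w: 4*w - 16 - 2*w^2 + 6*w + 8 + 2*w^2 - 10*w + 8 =0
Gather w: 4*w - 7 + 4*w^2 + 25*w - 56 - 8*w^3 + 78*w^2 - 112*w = -8*w^3 + 82*w^2 - 83*w - 63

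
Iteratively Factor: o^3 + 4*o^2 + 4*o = (o)*(o^2 + 4*o + 4) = o*(o + 2)*(o + 2)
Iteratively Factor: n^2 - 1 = (n + 1)*(n - 1)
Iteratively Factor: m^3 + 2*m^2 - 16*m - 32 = (m - 4)*(m^2 + 6*m + 8) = (m - 4)*(m + 2)*(m + 4)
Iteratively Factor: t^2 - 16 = (t + 4)*(t - 4)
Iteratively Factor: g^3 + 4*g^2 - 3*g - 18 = (g + 3)*(g^2 + g - 6) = (g - 2)*(g + 3)*(g + 3)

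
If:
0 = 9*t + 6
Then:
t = -2/3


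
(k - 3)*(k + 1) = k^2 - 2*k - 3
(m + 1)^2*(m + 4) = m^3 + 6*m^2 + 9*m + 4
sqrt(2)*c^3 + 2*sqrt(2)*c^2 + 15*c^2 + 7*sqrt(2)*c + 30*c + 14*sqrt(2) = (c + 2)*(c + 7*sqrt(2))*(sqrt(2)*c + 1)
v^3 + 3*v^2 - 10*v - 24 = (v - 3)*(v + 2)*(v + 4)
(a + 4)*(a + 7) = a^2 + 11*a + 28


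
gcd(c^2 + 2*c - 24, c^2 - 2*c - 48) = c + 6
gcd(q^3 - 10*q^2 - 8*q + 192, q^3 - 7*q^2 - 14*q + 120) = q^2 - 2*q - 24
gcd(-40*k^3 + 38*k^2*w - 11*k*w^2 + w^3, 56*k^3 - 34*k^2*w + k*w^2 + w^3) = 8*k^2 - 6*k*w + w^2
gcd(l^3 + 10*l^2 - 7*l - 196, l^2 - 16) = l - 4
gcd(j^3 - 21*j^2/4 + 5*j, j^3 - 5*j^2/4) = j^2 - 5*j/4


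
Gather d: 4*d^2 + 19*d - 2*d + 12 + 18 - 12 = 4*d^2 + 17*d + 18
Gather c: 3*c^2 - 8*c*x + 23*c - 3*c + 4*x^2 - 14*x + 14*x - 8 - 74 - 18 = 3*c^2 + c*(20 - 8*x) + 4*x^2 - 100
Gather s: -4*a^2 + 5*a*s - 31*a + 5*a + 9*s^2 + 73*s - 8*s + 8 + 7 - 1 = -4*a^2 - 26*a + 9*s^2 + s*(5*a + 65) + 14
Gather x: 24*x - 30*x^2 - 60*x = -30*x^2 - 36*x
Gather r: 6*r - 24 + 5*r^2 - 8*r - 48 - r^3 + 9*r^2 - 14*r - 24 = -r^3 + 14*r^2 - 16*r - 96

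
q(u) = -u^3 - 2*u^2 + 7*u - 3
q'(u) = -3*u^2 - 4*u + 7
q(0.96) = 0.99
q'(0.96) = 0.40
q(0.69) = 0.55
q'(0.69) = 2.81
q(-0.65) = -8.12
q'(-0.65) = 8.33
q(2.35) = -10.57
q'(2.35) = -18.97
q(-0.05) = -3.35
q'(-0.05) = 7.19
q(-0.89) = -10.11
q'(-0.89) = 8.18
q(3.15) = -32.05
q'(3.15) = -35.37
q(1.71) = -1.88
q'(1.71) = -8.61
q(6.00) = -249.00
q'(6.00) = -125.00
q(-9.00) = 501.00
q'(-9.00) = -200.00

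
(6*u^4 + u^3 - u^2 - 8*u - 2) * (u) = 6*u^5 + u^4 - u^3 - 8*u^2 - 2*u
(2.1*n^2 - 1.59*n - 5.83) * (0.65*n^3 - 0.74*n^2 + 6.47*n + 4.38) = 1.365*n^5 - 2.5875*n^4 + 10.9741*n^3 + 3.2249*n^2 - 44.6843*n - 25.5354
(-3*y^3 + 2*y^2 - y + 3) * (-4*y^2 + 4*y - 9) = 12*y^5 - 20*y^4 + 39*y^3 - 34*y^2 + 21*y - 27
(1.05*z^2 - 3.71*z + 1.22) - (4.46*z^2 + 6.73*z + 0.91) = -3.41*z^2 - 10.44*z + 0.31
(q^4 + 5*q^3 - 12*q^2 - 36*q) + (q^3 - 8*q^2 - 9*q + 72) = q^4 + 6*q^3 - 20*q^2 - 45*q + 72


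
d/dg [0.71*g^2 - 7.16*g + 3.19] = 1.42*g - 7.16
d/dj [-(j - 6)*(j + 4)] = 2 - 2*j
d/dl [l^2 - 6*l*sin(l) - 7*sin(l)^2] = -6*l*cos(l) + 2*l - 6*sin(l) - 7*sin(2*l)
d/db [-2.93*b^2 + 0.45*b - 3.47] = 0.45 - 5.86*b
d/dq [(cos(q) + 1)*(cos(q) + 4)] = -(2*cos(q) + 5)*sin(q)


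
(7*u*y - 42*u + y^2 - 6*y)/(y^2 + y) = (7*u*y - 42*u + y^2 - 6*y)/(y*(y + 1))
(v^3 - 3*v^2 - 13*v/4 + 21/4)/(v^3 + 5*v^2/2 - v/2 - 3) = (v - 7/2)/(v + 2)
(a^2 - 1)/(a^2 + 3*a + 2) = (a - 1)/(a + 2)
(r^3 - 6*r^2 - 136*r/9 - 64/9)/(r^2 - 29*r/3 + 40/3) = (9*r^2 + 18*r + 8)/(3*(3*r - 5))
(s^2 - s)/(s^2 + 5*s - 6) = s/(s + 6)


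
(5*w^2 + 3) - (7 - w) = 5*w^2 + w - 4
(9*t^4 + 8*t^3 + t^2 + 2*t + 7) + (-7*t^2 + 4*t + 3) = 9*t^4 + 8*t^3 - 6*t^2 + 6*t + 10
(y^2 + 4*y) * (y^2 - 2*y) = y^4 + 2*y^3 - 8*y^2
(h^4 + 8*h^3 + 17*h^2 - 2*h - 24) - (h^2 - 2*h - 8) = h^4 + 8*h^3 + 16*h^2 - 16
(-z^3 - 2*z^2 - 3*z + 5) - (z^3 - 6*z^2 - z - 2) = -2*z^3 + 4*z^2 - 2*z + 7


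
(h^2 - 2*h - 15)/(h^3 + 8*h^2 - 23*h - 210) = (h + 3)/(h^2 + 13*h + 42)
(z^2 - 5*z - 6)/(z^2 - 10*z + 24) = (z + 1)/(z - 4)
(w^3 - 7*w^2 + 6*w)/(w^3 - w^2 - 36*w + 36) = w/(w + 6)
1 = 1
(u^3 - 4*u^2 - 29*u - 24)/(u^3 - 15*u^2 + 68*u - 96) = (u^2 + 4*u + 3)/(u^2 - 7*u + 12)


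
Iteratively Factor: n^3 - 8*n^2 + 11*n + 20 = (n - 5)*(n^2 - 3*n - 4) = (n - 5)*(n - 4)*(n + 1)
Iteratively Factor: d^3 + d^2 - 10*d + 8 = (d - 1)*(d^2 + 2*d - 8) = (d - 2)*(d - 1)*(d + 4)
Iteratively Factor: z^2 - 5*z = (z - 5)*(z)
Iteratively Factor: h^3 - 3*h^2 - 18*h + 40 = (h + 4)*(h^2 - 7*h + 10) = (h - 5)*(h + 4)*(h - 2)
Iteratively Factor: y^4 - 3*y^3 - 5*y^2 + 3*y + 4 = (y - 1)*(y^3 - 2*y^2 - 7*y - 4) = (y - 1)*(y + 1)*(y^2 - 3*y - 4) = (y - 1)*(y + 1)^2*(y - 4)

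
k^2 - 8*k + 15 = (k - 5)*(k - 3)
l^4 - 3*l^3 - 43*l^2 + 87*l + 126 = (l - 7)*(l - 3)*(l + 1)*(l + 6)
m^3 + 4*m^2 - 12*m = m*(m - 2)*(m + 6)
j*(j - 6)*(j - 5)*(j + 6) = j^4 - 5*j^3 - 36*j^2 + 180*j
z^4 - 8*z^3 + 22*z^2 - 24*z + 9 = (z - 3)^2*(z - 1)^2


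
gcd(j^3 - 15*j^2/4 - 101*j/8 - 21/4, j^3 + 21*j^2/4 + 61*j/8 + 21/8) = j^2 + 9*j/4 + 7/8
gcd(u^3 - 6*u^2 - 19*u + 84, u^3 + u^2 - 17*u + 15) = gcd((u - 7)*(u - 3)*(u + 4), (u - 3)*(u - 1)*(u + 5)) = u - 3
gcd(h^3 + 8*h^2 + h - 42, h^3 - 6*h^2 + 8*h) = h - 2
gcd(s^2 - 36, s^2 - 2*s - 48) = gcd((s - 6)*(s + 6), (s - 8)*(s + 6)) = s + 6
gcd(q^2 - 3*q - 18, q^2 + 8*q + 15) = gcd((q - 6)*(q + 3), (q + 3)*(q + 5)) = q + 3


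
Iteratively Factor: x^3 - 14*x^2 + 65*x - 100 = (x - 5)*(x^2 - 9*x + 20) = (x - 5)^2*(x - 4)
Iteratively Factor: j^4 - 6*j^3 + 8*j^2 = (j)*(j^3 - 6*j^2 + 8*j) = j^2*(j^2 - 6*j + 8) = j^2*(j - 4)*(j - 2)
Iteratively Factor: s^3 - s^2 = (s - 1)*(s^2) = s*(s - 1)*(s)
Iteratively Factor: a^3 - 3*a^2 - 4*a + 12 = (a - 2)*(a^2 - a - 6) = (a - 2)*(a + 2)*(a - 3)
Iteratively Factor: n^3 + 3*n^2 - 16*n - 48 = (n + 4)*(n^2 - n - 12) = (n + 3)*(n + 4)*(n - 4)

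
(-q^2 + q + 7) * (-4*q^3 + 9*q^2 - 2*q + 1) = 4*q^5 - 13*q^4 - 17*q^3 + 60*q^2 - 13*q + 7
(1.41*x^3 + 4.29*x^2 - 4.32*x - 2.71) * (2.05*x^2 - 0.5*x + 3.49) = 2.8905*x^5 + 8.0895*x^4 - 6.0801*x^3 + 11.5766*x^2 - 13.7218*x - 9.4579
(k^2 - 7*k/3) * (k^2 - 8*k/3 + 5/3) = k^4 - 5*k^3 + 71*k^2/9 - 35*k/9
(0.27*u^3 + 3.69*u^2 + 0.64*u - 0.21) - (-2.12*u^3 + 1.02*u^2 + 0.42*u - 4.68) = 2.39*u^3 + 2.67*u^2 + 0.22*u + 4.47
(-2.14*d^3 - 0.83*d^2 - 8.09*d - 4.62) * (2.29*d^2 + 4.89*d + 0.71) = -4.9006*d^5 - 12.3653*d^4 - 24.1042*d^3 - 50.7292*d^2 - 28.3357*d - 3.2802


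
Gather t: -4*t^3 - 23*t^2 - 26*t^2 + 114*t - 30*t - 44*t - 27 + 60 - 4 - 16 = -4*t^3 - 49*t^2 + 40*t + 13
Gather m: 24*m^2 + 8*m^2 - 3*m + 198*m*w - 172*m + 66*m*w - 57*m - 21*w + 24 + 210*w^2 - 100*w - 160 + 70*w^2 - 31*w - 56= 32*m^2 + m*(264*w - 232) + 280*w^2 - 152*w - 192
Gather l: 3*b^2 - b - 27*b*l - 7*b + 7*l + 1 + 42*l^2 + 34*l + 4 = 3*b^2 - 8*b + 42*l^2 + l*(41 - 27*b) + 5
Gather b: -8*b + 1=1 - 8*b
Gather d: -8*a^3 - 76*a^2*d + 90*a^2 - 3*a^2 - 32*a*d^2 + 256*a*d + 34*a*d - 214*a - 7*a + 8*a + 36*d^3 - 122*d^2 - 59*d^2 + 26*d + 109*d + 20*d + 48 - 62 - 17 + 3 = -8*a^3 + 87*a^2 - 213*a + 36*d^3 + d^2*(-32*a - 181) + d*(-76*a^2 + 290*a + 155) - 28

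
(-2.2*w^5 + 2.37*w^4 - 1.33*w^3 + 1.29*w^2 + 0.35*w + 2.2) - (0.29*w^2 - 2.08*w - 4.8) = -2.2*w^5 + 2.37*w^4 - 1.33*w^3 + 1.0*w^2 + 2.43*w + 7.0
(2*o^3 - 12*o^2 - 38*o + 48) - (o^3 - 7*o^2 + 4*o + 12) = o^3 - 5*o^2 - 42*o + 36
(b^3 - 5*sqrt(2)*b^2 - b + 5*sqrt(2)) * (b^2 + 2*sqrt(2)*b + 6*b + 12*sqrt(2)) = b^5 - 3*sqrt(2)*b^4 + 6*b^4 - 18*sqrt(2)*b^3 - 21*b^3 - 126*b^2 + 3*sqrt(2)*b^2 + 20*b + 18*sqrt(2)*b + 120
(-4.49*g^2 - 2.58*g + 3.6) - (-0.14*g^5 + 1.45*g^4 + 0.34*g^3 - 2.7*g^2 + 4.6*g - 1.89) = 0.14*g^5 - 1.45*g^4 - 0.34*g^3 - 1.79*g^2 - 7.18*g + 5.49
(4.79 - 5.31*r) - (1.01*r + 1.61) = 3.18 - 6.32*r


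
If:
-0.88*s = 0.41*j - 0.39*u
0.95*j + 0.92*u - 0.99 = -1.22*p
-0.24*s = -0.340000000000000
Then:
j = 0.951219512195122*u - 3.04065040650406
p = 3.1791949886712 - 1.49480207916833*u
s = 1.42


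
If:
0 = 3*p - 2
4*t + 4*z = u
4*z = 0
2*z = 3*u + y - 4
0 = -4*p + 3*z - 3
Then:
No Solution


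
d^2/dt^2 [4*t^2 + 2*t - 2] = 8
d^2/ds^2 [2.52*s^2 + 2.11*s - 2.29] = 5.04000000000000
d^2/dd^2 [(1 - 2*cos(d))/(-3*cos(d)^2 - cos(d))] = (42*sin(d)^4/cos(d)^3 + 18*sin(d)^2 + 27 + 31/cos(d) - 18/cos(d)^2 - 44/cos(d)^3)/(3*cos(d) + 1)^3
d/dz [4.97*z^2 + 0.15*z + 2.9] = 9.94*z + 0.15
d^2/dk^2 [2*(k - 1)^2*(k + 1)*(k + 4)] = 24*k^2 + 36*k - 20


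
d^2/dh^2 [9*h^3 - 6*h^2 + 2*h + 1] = 54*h - 12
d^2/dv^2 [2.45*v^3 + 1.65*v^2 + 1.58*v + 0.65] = 14.7*v + 3.3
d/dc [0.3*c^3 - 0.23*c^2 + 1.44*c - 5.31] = 0.9*c^2 - 0.46*c + 1.44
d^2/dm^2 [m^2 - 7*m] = 2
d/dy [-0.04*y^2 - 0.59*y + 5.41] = -0.08*y - 0.59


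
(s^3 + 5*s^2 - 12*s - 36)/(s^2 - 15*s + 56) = (s^3 + 5*s^2 - 12*s - 36)/(s^2 - 15*s + 56)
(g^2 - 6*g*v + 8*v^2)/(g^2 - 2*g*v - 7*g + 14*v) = (g - 4*v)/(g - 7)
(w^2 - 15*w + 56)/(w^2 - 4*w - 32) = (w - 7)/(w + 4)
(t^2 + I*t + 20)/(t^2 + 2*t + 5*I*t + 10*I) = (t - 4*I)/(t + 2)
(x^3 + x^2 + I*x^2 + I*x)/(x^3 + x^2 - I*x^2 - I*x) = (x + I)/(x - I)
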